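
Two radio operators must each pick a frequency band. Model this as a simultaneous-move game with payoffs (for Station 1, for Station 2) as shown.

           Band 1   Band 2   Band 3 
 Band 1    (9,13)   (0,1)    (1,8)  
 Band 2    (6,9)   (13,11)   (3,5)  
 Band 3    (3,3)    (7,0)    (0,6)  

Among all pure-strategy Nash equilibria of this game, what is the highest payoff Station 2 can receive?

Both Band 1 is a pure NE (Station 1: 9 ≥ 6; Station 2: 13 ≥ 8). Station 2 gets 13.
Both Band 2 is a pure NE (Station 1: 13 ≥ 7; Station 2: 11 ≥ 9). Station 2 gets 11.
Every other cell has a profitable deviation for at least one player. Highest of {13, 11} is 13.

13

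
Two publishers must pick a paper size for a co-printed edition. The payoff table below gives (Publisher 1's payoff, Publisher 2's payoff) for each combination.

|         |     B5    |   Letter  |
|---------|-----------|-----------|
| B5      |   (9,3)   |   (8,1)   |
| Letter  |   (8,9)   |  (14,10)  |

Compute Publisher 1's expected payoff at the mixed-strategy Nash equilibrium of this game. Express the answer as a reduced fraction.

Publisher 2 mixes with probability q on B5, chosen so Publisher 1 is indifferent: 9q + 8(1−q) = 8q + 14(1−q) gives q = 6/7.
Publisher 1's expected payoff (from either row, since indifferent) is 9·6/7 + 8·1/7 = 62/7.

62/7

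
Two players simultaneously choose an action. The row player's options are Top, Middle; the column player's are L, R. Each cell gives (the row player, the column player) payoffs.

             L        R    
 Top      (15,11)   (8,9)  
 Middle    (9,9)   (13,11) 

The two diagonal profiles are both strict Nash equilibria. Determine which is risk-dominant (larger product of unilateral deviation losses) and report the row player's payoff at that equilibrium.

At (Top, L): the row player loses 15 − 9 = 6 by deviating; the column player loses 11 − 9 = 2. Product = 6·2 = 12.
At (Middle, R): the row player loses 13 − 8 = 5 by deviating; the column player loses 11 − 9 = 2. Product = 5·2 = 10.
12 > 10, so (Top, L) is risk-dominant. The row player's payoff there is 15.

15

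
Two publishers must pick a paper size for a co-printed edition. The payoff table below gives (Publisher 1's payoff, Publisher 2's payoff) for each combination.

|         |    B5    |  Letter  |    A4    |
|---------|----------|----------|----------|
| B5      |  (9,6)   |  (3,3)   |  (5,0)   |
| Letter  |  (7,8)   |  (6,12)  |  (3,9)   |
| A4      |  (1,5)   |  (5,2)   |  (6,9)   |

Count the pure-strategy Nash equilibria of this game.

3

Both B5: Publisher 1 gets 9 (best alternative 7); Publisher 2 gets 6 (best alternative 3). Neither deviates — NE.
Both Letter: Publisher 1 gets 6 (best alternative 5); Publisher 2 gets 12 (best alternative 9). Neither deviates — NE.
Both A4: Publisher 1 gets 6 (best alternative 5); Publisher 2 gets 9 (best alternative 5). Neither deviates — NE.
(A4, Letter) is not a NE: Publisher 1 would switch to Letter (6 > 5).
No other cell survives both best-response checks, so there are 3 pure NE.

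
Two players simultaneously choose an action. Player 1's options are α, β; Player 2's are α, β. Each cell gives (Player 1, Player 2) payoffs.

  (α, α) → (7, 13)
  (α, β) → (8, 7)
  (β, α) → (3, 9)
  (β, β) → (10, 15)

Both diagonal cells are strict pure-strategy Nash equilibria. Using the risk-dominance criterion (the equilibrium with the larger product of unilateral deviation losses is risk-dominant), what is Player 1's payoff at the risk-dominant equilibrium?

At both α: Player 1 loses 7 − 3 = 4 by deviating; Player 2 loses 13 − 7 = 6. Product = 4·6 = 24.
At both β: Player 1 loses 10 − 8 = 2 by deviating; Player 2 loses 15 − 9 = 6. Product = 2·6 = 12.
24 > 12, so both α is risk-dominant. Player 1's payoff there is 7.

7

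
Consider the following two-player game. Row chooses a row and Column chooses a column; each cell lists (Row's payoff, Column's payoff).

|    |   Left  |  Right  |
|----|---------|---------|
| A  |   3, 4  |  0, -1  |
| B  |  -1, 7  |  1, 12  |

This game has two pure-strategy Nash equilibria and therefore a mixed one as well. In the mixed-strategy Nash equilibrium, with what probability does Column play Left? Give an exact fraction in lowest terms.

Column's mix q on Left must make Row indifferent between A and B.
Row's payoff from A: 3q + 0(1−q). From B: (-1)q + 1(1−q).
Set equal: 4q = 1(1−q) → q = 1/5.

1/5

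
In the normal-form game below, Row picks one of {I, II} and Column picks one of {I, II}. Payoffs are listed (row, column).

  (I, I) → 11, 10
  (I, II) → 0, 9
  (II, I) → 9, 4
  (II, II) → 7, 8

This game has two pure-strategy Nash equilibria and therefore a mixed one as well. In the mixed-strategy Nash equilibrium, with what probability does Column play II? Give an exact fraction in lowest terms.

Column's mix q on I must make Row indifferent between I and II.
Row's payoff from I: 11q + 0(1−q). From II: 9q + 7(1−q).
Set equal: 2q = 7(1−q) → q = 7/9.
Probability on II is 1 − 7/9 = 2/9.

2/9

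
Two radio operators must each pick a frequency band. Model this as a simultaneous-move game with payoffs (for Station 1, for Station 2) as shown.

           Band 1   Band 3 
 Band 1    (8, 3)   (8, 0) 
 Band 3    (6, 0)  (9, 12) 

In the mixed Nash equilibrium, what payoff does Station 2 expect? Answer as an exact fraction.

Station 1 mixes with probability p on Band 1, chosen so Station 2 is indifferent: 3p + 0(1−p) = 0p + 12(1−p) gives p = 4/5.
Station 2's expected payoff is 3·4/5 + 0·1/5 = 12/5.

12/5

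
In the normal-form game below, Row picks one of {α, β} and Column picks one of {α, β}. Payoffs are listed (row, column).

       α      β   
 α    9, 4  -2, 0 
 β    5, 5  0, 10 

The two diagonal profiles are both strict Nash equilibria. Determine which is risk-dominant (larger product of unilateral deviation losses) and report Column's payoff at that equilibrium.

4

At both α: Row loses 9 − 5 = 4 by deviating; Column loses 4 − 0 = 4. Product = 4·4 = 16.
At both β: Row loses 0 − (-2) = 2 by deviating; Column loses 10 − 5 = 5. Product = 2·5 = 10.
16 > 10, so both α is risk-dominant. Column's payoff there is 4.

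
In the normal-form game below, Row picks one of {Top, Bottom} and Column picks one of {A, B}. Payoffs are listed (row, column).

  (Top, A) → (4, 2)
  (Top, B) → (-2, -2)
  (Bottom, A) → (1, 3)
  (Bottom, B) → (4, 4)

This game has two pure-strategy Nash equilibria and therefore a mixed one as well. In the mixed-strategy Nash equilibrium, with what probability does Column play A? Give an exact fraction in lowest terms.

2/3

Column's mix q on A must make Row indifferent between Top and Bottom.
Row's payoff from Top: 4q + (-2)(1−q). From Bottom: 1q + 4(1−q).
Set equal: 3q = 6(1−q) → q = 6/9 = 2/3.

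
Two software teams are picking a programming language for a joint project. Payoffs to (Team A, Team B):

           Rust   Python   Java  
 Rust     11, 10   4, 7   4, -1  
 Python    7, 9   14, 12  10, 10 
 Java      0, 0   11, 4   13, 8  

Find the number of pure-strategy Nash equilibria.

3

Both Rust: Team A gets 11 (best alternative 7); Team B gets 10 (best alternative 7). Neither deviates — NE.
Both Python: Team A gets 14 (best alternative 11); Team B gets 12 (best alternative 10). Neither deviates — NE.
Both Java: Team A gets 13 (best alternative 10); Team B gets 8 (best alternative 4). Neither deviates — NE.
(Python, Rust) is not a NE: Team A would switch to Rust (11 > 7).
No other cell survives both best-response checks, so there are 3 pure NE.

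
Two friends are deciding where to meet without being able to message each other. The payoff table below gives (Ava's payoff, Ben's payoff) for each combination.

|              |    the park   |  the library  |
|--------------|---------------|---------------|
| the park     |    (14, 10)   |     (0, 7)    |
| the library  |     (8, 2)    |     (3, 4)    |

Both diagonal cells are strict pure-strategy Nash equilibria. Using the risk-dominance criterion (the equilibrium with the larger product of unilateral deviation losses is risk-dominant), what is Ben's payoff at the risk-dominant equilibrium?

At both the park: Ava loses 14 − 8 = 6 by deviating; Ben loses 10 − 7 = 3. Product = 6·3 = 18.
At both the library: Ava loses 3 − 0 = 3 by deviating; Ben loses 4 − 2 = 2. Product = 3·2 = 6.
18 > 6, so both the park is risk-dominant. Ben's payoff there is 10.

10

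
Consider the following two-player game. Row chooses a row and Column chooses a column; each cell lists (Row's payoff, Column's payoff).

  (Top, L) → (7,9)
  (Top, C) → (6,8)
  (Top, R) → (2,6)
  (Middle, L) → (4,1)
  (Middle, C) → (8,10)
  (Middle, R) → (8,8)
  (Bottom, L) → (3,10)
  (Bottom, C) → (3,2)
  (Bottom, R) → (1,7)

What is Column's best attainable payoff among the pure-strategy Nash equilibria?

(Top, L) is a pure NE (Row: 7 ≥ 4; Column: 9 ≥ 8). Column gets 9.
(Middle, C) is a pure NE (Row: 8 ≥ 6; Column: 10 ≥ 8). Column gets 10.
Every other cell has a profitable deviation for at least one player. Highest of {9, 10} is 10.

10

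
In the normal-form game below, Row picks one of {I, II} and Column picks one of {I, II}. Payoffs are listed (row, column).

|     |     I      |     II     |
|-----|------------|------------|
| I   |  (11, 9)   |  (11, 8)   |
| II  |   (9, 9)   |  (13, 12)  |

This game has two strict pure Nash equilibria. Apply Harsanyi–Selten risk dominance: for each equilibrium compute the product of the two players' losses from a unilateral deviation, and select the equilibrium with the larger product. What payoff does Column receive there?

At both I: Row loses 11 − 9 = 2 by deviating; Column loses 9 − 8 = 1. Product = 2·1 = 2.
At both II: Row loses 13 − 11 = 2 by deviating; Column loses 12 − 9 = 3. Product = 2·3 = 6.
6 > 2, so both II is risk-dominant. Column's payoff there is 12.

12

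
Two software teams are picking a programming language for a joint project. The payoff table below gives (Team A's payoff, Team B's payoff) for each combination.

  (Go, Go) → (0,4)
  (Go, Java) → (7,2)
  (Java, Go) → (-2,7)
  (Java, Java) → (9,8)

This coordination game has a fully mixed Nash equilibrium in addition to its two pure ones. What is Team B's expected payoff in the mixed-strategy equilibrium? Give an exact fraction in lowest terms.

6

Team A mixes with probability p on Go, chosen so Team B is indifferent: 4p + 7(1−p) = 2p + 8(1−p) gives p = 1/3.
Team B's expected payoff is 4·1/3 + 7·2/3 = 6.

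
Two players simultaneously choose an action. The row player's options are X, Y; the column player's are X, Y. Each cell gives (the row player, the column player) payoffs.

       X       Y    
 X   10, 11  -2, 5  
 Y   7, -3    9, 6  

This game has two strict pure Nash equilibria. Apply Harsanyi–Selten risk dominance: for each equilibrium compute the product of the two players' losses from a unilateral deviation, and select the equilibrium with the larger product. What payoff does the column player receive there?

6

At both X: the row player loses 10 − 7 = 3 by deviating; the column player loses 11 − 5 = 6. Product = 3·6 = 18.
At both Y: the row player loses 9 − (-2) = 11 by deviating; the column player loses 6 − (-3) = 9. Product = 11·9 = 99.
99 > 18, so both Y is risk-dominant. The column player's payoff there is 6.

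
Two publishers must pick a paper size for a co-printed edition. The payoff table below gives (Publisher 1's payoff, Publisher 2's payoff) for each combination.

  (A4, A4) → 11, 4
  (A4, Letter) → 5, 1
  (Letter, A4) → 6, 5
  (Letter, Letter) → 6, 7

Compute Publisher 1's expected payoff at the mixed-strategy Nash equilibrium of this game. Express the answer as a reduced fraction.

6

Publisher 2 mixes with probability q on A4, chosen so Publisher 1 is indifferent: 11q + 5(1−q) = 6q + 6(1−q) gives q = 1/6.
Publisher 1's expected payoff (from either row, since indifferent) is 11·1/6 + 5·5/6 = 6.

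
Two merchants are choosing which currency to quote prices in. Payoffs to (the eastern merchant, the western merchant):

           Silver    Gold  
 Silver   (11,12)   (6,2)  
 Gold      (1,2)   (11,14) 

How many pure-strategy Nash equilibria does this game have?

2

Both Silver: the eastern merchant gets 11 (best alternative 1); the western merchant gets 12 (best alternative 2). Neither deviates — NE.
Both Gold: the eastern merchant gets 11 (best alternative 6); the western merchant gets 14 (best alternative 2). Neither deviates — NE.
(Gold, Silver) is not a NE: the eastern merchant would switch to Silver (11 > 1).
No other cell survives both best-response checks, so there are 2 pure NE.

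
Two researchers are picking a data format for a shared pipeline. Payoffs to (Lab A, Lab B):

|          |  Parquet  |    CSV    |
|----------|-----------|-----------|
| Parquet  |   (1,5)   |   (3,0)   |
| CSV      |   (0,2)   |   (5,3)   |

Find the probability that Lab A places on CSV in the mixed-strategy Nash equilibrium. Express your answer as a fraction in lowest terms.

Lab A's mix p on Parquet must make Lab B indifferent between Parquet and CSV.
Lab B's payoff from Parquet: 5p + 2(1−p). From CSV: 0p + 3(1−p).
Set equal: 5p = 1(1−p) → p = 1/6.
Probability on CSV is 1 − 1/6 = 5/6.

5/6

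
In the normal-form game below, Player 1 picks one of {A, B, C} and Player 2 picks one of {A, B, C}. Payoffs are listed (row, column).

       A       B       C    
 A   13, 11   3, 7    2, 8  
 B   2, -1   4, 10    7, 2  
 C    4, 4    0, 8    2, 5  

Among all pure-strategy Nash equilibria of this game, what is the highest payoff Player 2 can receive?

Both A is a pure NE (Player 1: 13 ≥ 4; Player 2: 11 ≥ 8). Player 2 gets 11.
Both B is a pure NE (Player 1: 4 ≥ 3; Player 2: 10 ≥ 2). Player 2 gets 10.
Every other cell has a profitable deviation for at least one player. Highest of {11, 10} is 11.

11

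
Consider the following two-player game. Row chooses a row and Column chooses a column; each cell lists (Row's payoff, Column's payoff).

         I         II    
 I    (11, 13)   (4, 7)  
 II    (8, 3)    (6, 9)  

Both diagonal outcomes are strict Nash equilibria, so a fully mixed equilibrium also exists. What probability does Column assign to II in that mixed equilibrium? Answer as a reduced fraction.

Column's mix q on I must make Row indifferent between I and II.
Row's payoff from I: 11q + 4(1−q). From II: 8q + 6(1−q).
Set equal: 3q = 2(1−q) → q = 2/5.
Probability on II is 1 − 2/5 = 3/5.

3/5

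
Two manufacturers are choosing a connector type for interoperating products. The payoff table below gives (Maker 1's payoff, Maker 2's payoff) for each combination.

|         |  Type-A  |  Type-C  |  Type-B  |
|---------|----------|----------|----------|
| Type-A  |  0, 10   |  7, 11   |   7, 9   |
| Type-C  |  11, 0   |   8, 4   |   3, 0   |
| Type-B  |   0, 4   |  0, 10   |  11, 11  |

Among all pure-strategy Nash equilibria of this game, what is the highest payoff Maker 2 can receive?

11

Both Type-C is a pure NE (Maker 1: 8 ≥ 7; Maker 2: 4 ≥ 0). Maker 2 gets 4.
Both Type-B is a pure NE (Maker 1: 11 ≥ 7; Maker 2: 11 ≥ 10). Maker 2 gets 11.
Every other cell has a profitable deviation for at least one player. Highest of {4, 11} is 11.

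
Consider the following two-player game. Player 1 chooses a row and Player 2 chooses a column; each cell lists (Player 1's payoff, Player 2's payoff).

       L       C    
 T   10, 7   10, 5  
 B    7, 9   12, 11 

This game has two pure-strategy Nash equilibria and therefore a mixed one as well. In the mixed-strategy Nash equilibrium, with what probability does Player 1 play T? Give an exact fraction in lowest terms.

Player 1's mix p on T must make Player 2 indifferent between L and C.
Player 2's payoff from L: 7p + 9(1−p). From C: 5p + 11(1−p).
Set equal: 2p = 2(1−p) → p = 2/4 = 1/2.

1/2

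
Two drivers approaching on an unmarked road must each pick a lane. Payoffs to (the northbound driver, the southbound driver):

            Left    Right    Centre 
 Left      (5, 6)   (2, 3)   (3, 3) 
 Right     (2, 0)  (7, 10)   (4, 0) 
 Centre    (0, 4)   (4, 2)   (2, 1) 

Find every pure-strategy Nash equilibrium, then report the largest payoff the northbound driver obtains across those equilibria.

Both Left is a pure NE (the northbound driver: 5 ≥ 2; the southbound driver: 6 ≥ 3). The northbound driver gets 5.
Both Right is a pure NE (the northbound driver: 7 ≥ 4; the southbound driver: 10 ≥ 0). The northbound driver gets 7.
Every other cell has a profitable deviation for at least one player. Highest of {5, 7} is 7.

7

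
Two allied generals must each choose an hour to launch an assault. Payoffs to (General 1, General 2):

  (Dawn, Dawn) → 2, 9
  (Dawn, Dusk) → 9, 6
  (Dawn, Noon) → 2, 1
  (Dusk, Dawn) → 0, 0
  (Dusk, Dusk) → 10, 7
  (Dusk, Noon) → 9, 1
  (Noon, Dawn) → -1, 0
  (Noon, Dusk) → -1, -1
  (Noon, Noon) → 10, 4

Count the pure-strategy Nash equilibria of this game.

Both Dawn: General 1 gets 2 (best alternative 0); General 2 gets 9 (best alternative 6). Neither deviates — NE.
Both Dusk: General 1 gets 10 (best alternative 9); General 2 gets 7 (best alternative 1). Neither deviates — NE.
Both Noon: General 1 gets 10 (best alternative 9); General 2 gets 4 (best alternative 0). Neither deviates — NE.
(Noon, Dawn) is not a NE: General 1 would switch to Dawn (2 > -1).
No other cell survives both best-response checks, so there are 3 pure NE.

3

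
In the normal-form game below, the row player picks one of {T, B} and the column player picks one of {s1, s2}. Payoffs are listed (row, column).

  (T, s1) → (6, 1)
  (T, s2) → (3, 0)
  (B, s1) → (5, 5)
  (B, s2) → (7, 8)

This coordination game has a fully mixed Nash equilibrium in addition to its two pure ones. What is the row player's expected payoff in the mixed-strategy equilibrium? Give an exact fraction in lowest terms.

27/5

The column player mixes with probability q on s1, chosen so the row player is indifferent: 6q + 3(1−q) = 5q + 7(1−q) gives q = 4/5.
The row player's expected payoff (from either row, since indifferent) is 6·4/5 + 3·1/5 = 27/5.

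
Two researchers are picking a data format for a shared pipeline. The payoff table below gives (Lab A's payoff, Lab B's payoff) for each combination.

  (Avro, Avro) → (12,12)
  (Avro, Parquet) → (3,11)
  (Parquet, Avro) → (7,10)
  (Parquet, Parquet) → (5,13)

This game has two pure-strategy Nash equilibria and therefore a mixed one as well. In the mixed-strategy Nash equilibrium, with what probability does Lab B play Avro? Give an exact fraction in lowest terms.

Lab B's mix q on Avro must make Lab A indifferent between Avro and Parquet.
Lab A's payoff from Avro: 12q + 3(1−q). From Parquet: 7q + 5(1−q).
Set equal: 5q = 2(1−q) → q = 2/7.

2/7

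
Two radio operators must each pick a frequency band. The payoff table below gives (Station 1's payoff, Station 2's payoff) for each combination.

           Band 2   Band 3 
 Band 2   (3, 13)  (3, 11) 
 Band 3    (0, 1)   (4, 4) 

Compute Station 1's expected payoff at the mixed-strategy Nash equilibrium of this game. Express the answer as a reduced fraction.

Station 2 mixes with probability q on Band 2, chosen so Station 1 is indifferent: 3q + 3(1−q) = 0q + 4(1−q) gives q = 1/4.
Station 1's expected payoff (from either row, since indifferent) is 3·1/4 + 3·3/4 = 3.

3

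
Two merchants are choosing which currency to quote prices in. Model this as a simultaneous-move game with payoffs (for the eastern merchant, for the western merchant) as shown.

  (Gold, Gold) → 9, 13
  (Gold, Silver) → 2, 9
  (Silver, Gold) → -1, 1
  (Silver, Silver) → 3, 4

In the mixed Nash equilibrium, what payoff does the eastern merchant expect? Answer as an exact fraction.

The western merchant mixes with probability q on Gold, chosen so the eastern merchant is indifferent: 9q + 2(1−q) = (-1)q + 3(1−q) gives q = 1/11.
The eastern merchant's expected payoff (from either row, since indifferent) is 9·1/11 + 2·10/11 = 29/11.

29/11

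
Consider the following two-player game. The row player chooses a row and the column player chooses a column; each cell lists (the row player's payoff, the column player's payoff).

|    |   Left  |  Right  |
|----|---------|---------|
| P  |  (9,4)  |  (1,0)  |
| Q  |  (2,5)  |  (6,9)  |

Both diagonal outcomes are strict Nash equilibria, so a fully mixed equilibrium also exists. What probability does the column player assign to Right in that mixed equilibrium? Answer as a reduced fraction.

7/12

The column player's mix q on Left must make the row player indifferent between P and Q.
The row player's payoff from P: 9q + 1(1−q). From Q: 2q + 6(1−q).
Set equal: 7q = 5(1−q) → q = 5/12.
Probability on Right is 1 − 5/12 = 7/12.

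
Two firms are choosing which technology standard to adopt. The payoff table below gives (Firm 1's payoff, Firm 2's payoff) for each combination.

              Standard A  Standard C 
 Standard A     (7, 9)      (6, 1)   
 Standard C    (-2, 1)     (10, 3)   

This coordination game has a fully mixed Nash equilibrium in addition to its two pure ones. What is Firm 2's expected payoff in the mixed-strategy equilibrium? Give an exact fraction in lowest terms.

Firm 1 mixes with probability p on Standard A, chosen so Firm 2 is indifferent: 9p + 1(1−p) = 1p + 3(1−p) gives p = 1/5.
Firm 2's expected payoff is 9·1/5 + 1·4/5 = 13/5.

13/5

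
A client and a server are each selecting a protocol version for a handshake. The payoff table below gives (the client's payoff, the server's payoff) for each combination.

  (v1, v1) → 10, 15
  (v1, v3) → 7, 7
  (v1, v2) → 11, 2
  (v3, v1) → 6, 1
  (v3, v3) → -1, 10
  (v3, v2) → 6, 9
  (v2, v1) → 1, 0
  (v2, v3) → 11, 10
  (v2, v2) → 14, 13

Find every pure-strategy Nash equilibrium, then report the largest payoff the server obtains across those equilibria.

Both v1 is a pure NE (the client: 10 ≥ 6; the server: 15 ≥ 7). The server gets 15.
Both v2 is a pure NE (the client: 14 ≥ 11; the server: 13 ≥ 10). The server gets 13.
Every other cell has a profitable deviation for at least one player. Highest of {15, 13} is 15.

15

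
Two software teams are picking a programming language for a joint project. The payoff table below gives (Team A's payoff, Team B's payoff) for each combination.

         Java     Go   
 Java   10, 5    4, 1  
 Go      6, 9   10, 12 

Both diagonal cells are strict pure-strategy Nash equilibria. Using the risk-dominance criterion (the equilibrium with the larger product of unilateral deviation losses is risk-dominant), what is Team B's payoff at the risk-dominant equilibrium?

12

At both Java: Team A loses 10 − 6 = 4 by deviating; Team B loses 5 − 1 = 4. Product = 4·4 = 16.
At both Go: Team A loses 10 − 4 = 6 by deviating; Team B loses 12 − 9 = 3. Product = 6·3 = 18.
18 > 16, so both Go is risk-dominant. Team B's payoff there is 12.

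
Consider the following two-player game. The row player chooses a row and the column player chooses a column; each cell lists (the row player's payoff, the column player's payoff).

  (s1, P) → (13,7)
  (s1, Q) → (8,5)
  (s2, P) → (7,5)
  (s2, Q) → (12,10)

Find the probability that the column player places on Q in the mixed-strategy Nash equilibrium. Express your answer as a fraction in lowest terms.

The column player's mix q on P must make the row player indifferent between s1 and s2.
The row player's payoff from s1: 13q + 8(1−q). From s2: 7q + 12(1−q).
Set equal: 6q = 4(1−q) → q = 4/10 = 2/5.
Probability on Q is 1 − 2/5 = 3/5.

3/5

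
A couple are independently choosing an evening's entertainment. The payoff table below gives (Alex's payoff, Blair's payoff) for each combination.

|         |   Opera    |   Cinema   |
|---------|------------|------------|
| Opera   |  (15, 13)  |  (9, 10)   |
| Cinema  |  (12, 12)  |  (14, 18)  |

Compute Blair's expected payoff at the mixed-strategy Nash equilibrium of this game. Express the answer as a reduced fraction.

Alex mixes with probability p on Opera, chosen so Blair is indifferent: 13p + 12(1−p) = 10p + 18(1−p) gives p = 2/3.
Blair's expected payoff is 13·2/3 + 12·1/3 = 38/3.

38/3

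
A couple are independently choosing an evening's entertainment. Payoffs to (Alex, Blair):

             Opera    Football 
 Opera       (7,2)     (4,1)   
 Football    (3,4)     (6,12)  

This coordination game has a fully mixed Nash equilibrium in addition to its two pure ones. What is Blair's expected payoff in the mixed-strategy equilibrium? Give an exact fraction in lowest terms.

Alex mixes with probability p on Opera, chosen so Blair is indifferent: 2p + 4(1−p) = 1p + 12(1−p) gives p = 8/9.
Blair's expected payoff is 2·8/9 + 4·1/9 = 20/9.

20/9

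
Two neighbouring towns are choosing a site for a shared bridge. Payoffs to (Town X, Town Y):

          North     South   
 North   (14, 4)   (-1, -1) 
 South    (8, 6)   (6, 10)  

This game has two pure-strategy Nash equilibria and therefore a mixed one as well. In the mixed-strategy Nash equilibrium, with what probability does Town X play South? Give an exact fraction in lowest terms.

Town X's mix p on North must make Town Y indifferent between North and South.
Town Y's payoff from North: 4p + 6(1−p). From South: (-1)p + 10(1−p).
Set equal: 5p = 4(1−p) → p = 4/9.
Probability on South is 1 − 4/9 = 5/9.

5/9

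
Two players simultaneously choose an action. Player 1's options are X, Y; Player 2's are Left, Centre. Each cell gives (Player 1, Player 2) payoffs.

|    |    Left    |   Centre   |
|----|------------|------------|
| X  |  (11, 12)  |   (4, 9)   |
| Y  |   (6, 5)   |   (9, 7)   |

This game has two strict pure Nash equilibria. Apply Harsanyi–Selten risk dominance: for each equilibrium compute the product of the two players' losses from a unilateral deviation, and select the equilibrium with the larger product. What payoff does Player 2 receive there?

12

At (X, Left): Player 1 loses 11 − 6 = 5 by deviating; Player 2 loses 12 − 9 = 3. Product = 5·3 = 15.
At (Y, Centre): Player 1 loses 9 − 4 = 5 by deviating; Player 2 loses 7 − 5 = 2. Product = 5·2 = 10.
15 > 10, so (X, Left) is risk-dominant. Player 2's payoff there is 12.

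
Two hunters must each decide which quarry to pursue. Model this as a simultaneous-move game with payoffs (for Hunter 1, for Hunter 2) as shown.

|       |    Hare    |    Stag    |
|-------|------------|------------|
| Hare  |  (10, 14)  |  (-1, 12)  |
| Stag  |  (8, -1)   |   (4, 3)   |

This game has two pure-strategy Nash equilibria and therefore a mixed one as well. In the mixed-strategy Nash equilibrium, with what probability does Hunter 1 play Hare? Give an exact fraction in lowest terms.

Hunter 1's mix p on Hare must make Hunter 2 indifferent between Hare and Stag.
Hunter 2's payoff from Hare: 14p + (-1)(1−p). From Stag: 12p + 3(1−p).
Set equal: 2p = 4(1−p) → p = 4/6 = 2/3.

2/3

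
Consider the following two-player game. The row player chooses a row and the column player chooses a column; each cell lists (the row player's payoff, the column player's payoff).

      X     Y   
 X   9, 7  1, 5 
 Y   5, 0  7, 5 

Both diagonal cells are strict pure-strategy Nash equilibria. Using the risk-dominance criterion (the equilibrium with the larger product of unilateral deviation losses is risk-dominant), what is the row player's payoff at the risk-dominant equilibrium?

At both X: the row player loses 9 − 5 = 4 by deviating; the column player loses 7 − 5 = 2. Product = 4·2 = 8.
At both Y: the row player loses 7 − 1 = 6 by deviating; the column player loses 5 − 0 = 5. Product = 6·5 = 30.
30 > 8, so both Y is risk-dominant. The row player's payoff there is 7.

7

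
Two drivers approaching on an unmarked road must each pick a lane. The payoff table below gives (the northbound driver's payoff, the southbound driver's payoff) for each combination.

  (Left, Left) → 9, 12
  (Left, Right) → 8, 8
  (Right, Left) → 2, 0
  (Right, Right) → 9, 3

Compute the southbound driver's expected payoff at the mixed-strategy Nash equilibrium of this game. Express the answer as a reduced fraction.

The northbound driver mixes with probability p on Left, chosen so the southbound driver is indifferent: 12p + 0(1−p) = 8p + 3(1−p) gives p = 3/7.
The southbound driver's expected payoff is 12·3/7 + 0·4/7 = 36/7.

36/7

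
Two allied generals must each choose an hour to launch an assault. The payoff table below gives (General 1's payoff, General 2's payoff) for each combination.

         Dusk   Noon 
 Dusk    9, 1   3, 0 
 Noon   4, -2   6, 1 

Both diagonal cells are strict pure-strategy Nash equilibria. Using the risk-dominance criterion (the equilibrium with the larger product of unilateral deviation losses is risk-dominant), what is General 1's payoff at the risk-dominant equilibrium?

At both Dusk: General 1 loses 9 − 4 = 5 by deviating; General 2 loses 1 − 0 = 1. Product = 5·1 = 5.
At both Noon: General 1 loses 6 − 3 = 3 by deviating; General 2 loses 1 − (-2) = 3. Product = 3·3 = 9.
9 > 5, so both Noon is risk-dominant. General 1's payoff there is 6.

6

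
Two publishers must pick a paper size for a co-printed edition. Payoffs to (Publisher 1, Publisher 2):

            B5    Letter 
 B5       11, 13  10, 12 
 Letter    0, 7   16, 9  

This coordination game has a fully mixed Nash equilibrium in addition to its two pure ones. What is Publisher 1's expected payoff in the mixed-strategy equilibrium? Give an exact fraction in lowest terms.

Publisher 2 mixes with probability q on B5, chosen so Publisher 1 is indifferent: 11q + 10(1−q) = 0q + 16(1−q) gives q = 6/17.
Publisher 1's expected payoff (from either row, since indifferent) is 11·6/17 + 10·11/17 = 176/17.

176/17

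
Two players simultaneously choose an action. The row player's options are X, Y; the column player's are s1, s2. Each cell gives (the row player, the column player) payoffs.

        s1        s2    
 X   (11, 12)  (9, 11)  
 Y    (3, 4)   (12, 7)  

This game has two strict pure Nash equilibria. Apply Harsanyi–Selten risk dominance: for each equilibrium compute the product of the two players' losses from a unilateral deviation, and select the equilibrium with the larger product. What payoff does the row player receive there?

12

At (X, s1): the row player loses 11 − 3 = 8 by deviating; the column player loses 12 − 11 = 1. Product = 8·1 = 8.
At (Y, s2): the row player loses 12 − 9 = 3 by deviating; the column player loses 7 − 4 = 3. Product = 3·3 = 9.
9 > 8, so (Y, s2) is risk-dominant. The row player's payoff there is 12.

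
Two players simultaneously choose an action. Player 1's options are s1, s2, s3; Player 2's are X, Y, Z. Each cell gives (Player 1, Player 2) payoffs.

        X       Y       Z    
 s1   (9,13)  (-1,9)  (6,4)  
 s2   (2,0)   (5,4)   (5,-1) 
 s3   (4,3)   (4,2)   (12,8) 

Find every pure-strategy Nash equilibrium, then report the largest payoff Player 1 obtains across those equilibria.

(s1, X) is a pure NE (Player 1: 9 ≥ 4; Player 2: 13 ≥ 9). Player 1 gets 9.
(s2, Y) is a pure NE (Player 1: 5 ≥ 4; Player 2: 4 ≥ 0). Player 1 gets 5.
(s3, Z) is a pure NE (Player 1: 12 ≥ 6; Player 2: 8 ≥ 3). Player 1 gets 12.
Every other cell has a profitable deviation for at least one player. Highest of {9, 5, 12} is 12.

12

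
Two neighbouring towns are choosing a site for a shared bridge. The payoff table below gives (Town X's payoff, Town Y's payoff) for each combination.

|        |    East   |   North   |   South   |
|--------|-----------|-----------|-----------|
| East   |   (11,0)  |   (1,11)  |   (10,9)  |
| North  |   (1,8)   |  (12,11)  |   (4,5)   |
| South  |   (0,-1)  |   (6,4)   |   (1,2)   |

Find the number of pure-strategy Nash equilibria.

1

Both North: Town X gets 12 (best alternative 6); Town Y gets 11 (best alternative 8). Neither deviates — NE.
Both South is not a NE: Town X would switch to East (10 > 1).
No other cell survives both best-response checks, so there is 1 pure NE.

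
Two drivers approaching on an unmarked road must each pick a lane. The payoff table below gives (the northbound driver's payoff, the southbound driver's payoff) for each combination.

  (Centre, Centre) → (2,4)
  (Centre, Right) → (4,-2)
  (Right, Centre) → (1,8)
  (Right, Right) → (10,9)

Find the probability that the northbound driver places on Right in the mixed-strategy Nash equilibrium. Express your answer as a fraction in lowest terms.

6/7

The northbound driver's mix p on Centre must make the southbound driver indifferent between Centre and Right.
The southbound driver's payoff from Centre: 4p + 8(1−p). From Right: (-2)p + 9(1−p).
Set equal: 6p = 1(1−p) → p = 1/7.
Probability on Right is 1 − 1/7 = 6/7.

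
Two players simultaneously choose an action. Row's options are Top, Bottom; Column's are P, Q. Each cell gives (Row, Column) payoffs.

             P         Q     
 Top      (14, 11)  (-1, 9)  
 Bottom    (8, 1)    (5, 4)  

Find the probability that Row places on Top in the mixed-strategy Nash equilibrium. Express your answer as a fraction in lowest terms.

Row's mix p on Top must make Column indifferent between P and Q.
Column's payoff from P: 11p + 1(1−p). From Q: 9p + 4(1−p).
Set equal: 2p = 3(1−p) → p = 3/5.

3/5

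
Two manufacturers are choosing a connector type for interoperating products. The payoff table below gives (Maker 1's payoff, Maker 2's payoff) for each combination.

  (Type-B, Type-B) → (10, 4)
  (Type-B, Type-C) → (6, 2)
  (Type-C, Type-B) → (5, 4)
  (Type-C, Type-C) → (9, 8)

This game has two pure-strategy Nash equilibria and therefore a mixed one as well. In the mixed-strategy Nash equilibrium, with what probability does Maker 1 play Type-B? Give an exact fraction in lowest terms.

Maker 1's mix p on Type-B must make Maker 2 indifferent between Type-B and Type-C.
Maker 2's payoff from Type-B: 4p + 4(1−p). From Type-C: 2p + 8(1−p).
Set equal: 2p = 4(1−p) → p = 4/6 = 2/3.

2/3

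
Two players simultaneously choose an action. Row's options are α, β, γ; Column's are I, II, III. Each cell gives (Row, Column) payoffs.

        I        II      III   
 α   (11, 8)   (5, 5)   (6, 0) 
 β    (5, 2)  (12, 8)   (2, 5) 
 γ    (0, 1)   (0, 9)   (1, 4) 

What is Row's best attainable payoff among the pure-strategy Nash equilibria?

12

(α, I) is a pure NE (Row: 11 ≥ 5; Column: 8 ≥ 5). Row gets 11.
(β, II) is a pure NE (Row: 12 ≥ 5; Column: 8 ≥ 5). Row gets 12.
Every other cell has a profitable deviation for at least one player. Highest of {11, 12} is 12.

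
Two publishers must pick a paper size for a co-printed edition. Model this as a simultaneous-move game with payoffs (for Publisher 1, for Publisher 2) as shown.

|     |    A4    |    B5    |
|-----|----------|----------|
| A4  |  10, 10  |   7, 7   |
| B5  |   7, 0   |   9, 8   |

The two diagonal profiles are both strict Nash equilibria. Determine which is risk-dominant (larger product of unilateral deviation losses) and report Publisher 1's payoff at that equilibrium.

At both A4: Publisher 1 loses 10 − 7 = 3 by deviating; Publisher 2 loses 10 − 7 = 3. Product = 3·3 = 9.
At both B5: Publisher 1 loses 9 − 7 = 2 by deviating; Publisher 2 loses 8 − 0 = 8. Product = 2·8 = 16.
16 > 9, so both B5 is risk-dominant. Publisher 1's payoff there is 9.

9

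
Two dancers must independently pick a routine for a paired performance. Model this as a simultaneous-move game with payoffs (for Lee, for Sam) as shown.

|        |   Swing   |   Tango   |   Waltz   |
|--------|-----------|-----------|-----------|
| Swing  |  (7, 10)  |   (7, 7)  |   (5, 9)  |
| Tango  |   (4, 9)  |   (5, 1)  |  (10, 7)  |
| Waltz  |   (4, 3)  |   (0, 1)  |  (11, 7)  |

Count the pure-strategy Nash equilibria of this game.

Both Swing: Lee gets 7 (best alternative 4); Sam gets 10 (best alternative 9). Neither deviates — NE.
Both Waltz: Lee gets 11 (best alternative 10); Sam gets 7 (best alternative 3). Neither deviates — NE.
Both Tango is not a NE: Lee would switch to Swing (7 > 5).
No other cell survives both best-response checks, so there are 2 pure NE.

2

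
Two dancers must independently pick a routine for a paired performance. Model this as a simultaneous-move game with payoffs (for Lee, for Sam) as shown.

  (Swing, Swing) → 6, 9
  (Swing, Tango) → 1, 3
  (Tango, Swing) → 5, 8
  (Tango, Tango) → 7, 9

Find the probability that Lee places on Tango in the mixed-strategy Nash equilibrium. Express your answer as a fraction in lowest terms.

6/7

Lee's mix p on Swing must make Sam indifferent between Swing and Tango.
Sam's payoff from Swing: 9p + 8(1−p). From Tango: 3p + 9(1−p).
Set equal: 6p = 1(1−p) → p = 1/7.
Probability on Tango is 1 − 1/7 = 6/7.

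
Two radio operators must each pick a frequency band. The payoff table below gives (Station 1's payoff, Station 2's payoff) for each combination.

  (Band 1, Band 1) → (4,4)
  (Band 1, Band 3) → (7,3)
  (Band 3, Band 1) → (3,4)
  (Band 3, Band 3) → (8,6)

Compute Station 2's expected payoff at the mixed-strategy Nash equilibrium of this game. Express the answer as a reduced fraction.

Station 1 mixes with probability p on Band 1, chosen so Station 2 is indifferent: 4p + 4(1−p) = 3p + 6(1−p) gives p = 2/3.
Station 2's expected payoff is 4·2/3 + 4·1/3 = 4.

4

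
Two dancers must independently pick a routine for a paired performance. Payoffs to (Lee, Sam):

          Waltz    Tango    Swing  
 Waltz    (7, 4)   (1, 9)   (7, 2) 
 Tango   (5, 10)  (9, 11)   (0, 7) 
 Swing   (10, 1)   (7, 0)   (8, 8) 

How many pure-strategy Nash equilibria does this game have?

2

Both Tango: Lee gets 9 (best alternative 7); Sam gets 11 (best alternative 10). Neither deviates — NE.
Both Swing: Lee gets 8 (best alternative 7); Sam gets 8 (best alternative 1). Neither deviates — NE.
Both Waltz is not a NE: Lee would switch to Swing (10 > 7).
No other cell survives both best-response checks, so there are 2 pure NE.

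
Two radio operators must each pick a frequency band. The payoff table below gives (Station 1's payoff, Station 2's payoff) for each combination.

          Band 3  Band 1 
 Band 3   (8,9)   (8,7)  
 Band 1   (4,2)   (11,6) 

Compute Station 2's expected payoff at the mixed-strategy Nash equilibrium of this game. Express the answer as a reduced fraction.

20/3

Station 1 mixes with probability p on Band 3, chosen so Station 2 is indifferent: 9p + 2(1−p) = 7p + 6(1−p) gives p = 2/3.
Station 2's expected payoff is 9·2/3 + 2·1/3 = 20/3.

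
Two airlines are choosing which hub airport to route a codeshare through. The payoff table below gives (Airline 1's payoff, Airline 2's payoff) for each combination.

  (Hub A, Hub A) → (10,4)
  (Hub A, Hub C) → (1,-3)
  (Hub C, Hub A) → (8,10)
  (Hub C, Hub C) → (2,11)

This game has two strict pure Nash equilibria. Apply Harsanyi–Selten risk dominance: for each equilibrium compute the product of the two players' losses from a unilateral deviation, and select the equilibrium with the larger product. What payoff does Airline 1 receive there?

10

At both Hub A: Airline 1 loses 10 − 8 = 2 by deviating; Airline 2 loses 4 − (-3) = 7. Product = 2·7 = 14.
At both Hub C: Airline 1 loses 2 − 1 = 1 by deviating; Airline 2 loses 11 − 10 = 1. Product = 1·1 = 1.
14 > 1, so both Hub A is risk-dominant. Airline 1's payoff there is 10.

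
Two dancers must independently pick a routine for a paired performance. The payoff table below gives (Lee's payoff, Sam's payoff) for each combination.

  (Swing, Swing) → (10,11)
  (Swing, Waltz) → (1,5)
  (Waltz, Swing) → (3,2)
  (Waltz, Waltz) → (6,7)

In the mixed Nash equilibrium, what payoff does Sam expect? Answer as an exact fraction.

Lee mixes with probability p on Swing, chosen so Sam is indifferent: 11p + 2(1−p) = 5p + 7(1−p) gives p = 5/11.
Sam's expected payoff is 11·5/11 + 2·6/11 = 67/11.

67/11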